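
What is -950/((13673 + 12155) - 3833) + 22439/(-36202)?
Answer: -105587541/159252598 ≈ -0.66302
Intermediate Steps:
-950/((13673 + 12155) - 3833) + 22439/(-36202) = -950/(25828 - 3833) + 22439*(-1/36202) = -950/21995 - 22439/36202 = -950*1/21995 - 22439/36202 = -190/4399 - 22439/36202 = -105587541/159252598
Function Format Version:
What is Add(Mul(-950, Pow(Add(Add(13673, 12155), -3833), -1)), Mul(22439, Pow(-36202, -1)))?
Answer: Rational(-105587541, 159252598) ≈ -0.66302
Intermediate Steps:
Add(Mul(-950, Pow(Add(Add(13673, 12155), -3833), -1)), Mul(22439, Pow(-36202, -1))) = Add(Mul(-950, Pow(Add(25828, -3833), -1)), Mul(22439, Rational(-1, 36202))) = Add(Mul(-950, Pow(21995, -1)), Rational(-22439, 36202)) = Add(Mul(-950, Rational(1, 21995)), Rational(-22439, 36202)) = Add(Rational(-190, 4399), Rational(-22439, 36202)) = Rational(-105587541, 159252598)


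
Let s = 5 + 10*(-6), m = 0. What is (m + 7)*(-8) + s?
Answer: -111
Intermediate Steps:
s = -55 (s = 5 - 60 = -55)
(m + 7)*(-8) + s = (0 + 7)*(-8) - 55 = 7*(-8) - 55 = -56 - 55 = -111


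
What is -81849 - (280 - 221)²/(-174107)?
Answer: -14250480362/174107 ≈ -81849.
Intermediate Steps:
-81849 - (280 - 221)²/(-174107) = -81849 - 59²*(-1)/174107 = -81849 - 3481*(-1)/174107 = -81849 - 1*(-3481/174107) = -81849 + 3481/174107 = -14250480362/174107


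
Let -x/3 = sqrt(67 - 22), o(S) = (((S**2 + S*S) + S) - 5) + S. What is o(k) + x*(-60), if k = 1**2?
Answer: -1 + 540*sqrt(5) ≈ 1206.5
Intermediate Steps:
k = 1
o(S) = -5 + 2*S + 2*S**2 (o(S) = (((S**2 + S**2) + S) - 5) + S = ((2*S**2 + S) - 5) + S = ((S + 2*S**2) - 5) + S = (-5 + S + 2*S**2) + S = -5 + 2*S + 2*S**2)
x = -9*sqrt(5) (x = -3*sqrt(67 - 22) = -9*sqrt(5) ≈ -20.125)
o(k) + x*(-60) = (-5 + 2*1 + 2*1**2) - 9*sqrt(5)*(-60) = (-5 + 2 + 2*1) + 540*sqrt(5) = (-5 + 2 + 2) + 540*sqrt(5) = -1 + 540*sqrt(5)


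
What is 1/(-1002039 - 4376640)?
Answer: -1/5378679 ≈ -1.8592e-7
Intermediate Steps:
1/(-1002039 - 4376640) = 1/(-5378679) = -1/5378679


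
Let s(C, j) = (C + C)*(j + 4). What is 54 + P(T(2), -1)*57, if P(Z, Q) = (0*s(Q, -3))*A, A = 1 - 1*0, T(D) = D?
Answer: 54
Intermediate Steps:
s(C, j) = 2*C*(4 + j) (s(C, j) = (2*C)*(4 + j) = 2*C*(4 + j))
A = 1 (A = 1 + 0 = 1)
P(Z, Q) = 0 (P(Z, Q) = (0*(2*Q*(4 - 3)))*1 = (0*(2*Q*1))*1 = (0*(2*Q))*1 = 0*1 = 0)
54 + P(T(2), -1)*57 = 54 + 0*57 = 54 + 0 = 54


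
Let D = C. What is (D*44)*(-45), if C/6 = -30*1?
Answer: 356400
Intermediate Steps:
C = -180 (C = 6*(-30*1) = 6*(-30) = -180)
D = -180
(D*44)*(-45) = -180*44*(-45) = -7920*(-45) = 356400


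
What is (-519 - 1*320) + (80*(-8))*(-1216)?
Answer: 777401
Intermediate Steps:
(-519 - 1*320) + (80*(-8))*(-1216) = (-519 - 320) - 640*(-1216) = -839 + 778240 = 777401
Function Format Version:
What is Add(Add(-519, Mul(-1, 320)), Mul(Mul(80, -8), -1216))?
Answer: 777401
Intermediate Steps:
Add(Add(-519, Mul(-1, 320)), Mul(Mul(80, -8), -1216)) = Add(Add(-519, -320), Mul(-640, -1216)) = Add(-839, 778240) = 777401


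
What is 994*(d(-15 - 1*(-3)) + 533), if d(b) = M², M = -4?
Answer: 545706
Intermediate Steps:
d(b) = 16 (d(b) = (-4)² = 16)
994*(d(-15 - 1*(-3)) + 533) = 994*(16 + 533) = 994*549 = 545706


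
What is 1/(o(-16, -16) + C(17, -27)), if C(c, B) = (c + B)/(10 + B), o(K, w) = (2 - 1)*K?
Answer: -17/262 ≈ -0.064885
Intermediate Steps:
o(K, w) = K (o(K, w) = 1*K = K)
C(c, B) = (B + c)/(10 + B)
1/(o(-16, -16) + C(17, -27)) = 1/(-16 + (-27 + 17)/(10 - 27)) = 1/(-16 - 10/(-17)) = 1/(-16 - 1/17*(-10)) = 1/(-16 + 10/17) = 1/(-262/17) = -17/262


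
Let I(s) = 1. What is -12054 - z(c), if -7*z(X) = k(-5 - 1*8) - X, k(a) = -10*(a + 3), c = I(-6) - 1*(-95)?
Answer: -84374/7 ≈ -12053.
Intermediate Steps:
c = 96 (c = 1 - 1*(-95) = 1 + 95 = 96)
k(a) = -30 - 10*a (k(a) = -10*(3 + a) = -30 - 10*a)
z(X) = -100/7 + X/7 (z(X) = -((-30 - 10*(-5 - 1*8)) - X)/7 = -((-30 - 10*(-5 - 8)) - X)/7 = -((-30 - 10*(-13)) - X)/7 = -((-30 + 130) - X)/7 = -(100 - X)/7 = -100/7 + X/7)
-12054 - z(c) = -12054 - (-100/7 + (⅐)*96) = -12054 - (-100/7 + 96/7) = -12054 - 1*(-4/7) = -12054 + 4/7 = -84374/7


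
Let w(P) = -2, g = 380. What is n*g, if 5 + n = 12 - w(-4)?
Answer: 3420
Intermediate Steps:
n = 9 (n = -5 + (12 - 1*(-2)) = -5 + (12 + 2) = -5 + 14 = 9)
n*g = 9*380 = 3420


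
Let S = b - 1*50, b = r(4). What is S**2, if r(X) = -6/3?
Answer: 2704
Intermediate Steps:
r(X) = -2 (r(X) = -6*1/3 = -2)
b = -2
S = -52 (S = -2 - 1*50 = -2 - 50 = -52)
S**2 = (-52)**2 = 2704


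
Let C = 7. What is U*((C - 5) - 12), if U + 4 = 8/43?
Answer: 1640/43 ≈ 38.140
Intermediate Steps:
U = -164/43 (U = -4 + 8/43 = -164/43 ≈ -3.8140)
U*((C - 5) - 12) = -164*((7 - 5) - 12)/43 = -164*(2 - 12)/43 = -164/43*(-10) = 1640/43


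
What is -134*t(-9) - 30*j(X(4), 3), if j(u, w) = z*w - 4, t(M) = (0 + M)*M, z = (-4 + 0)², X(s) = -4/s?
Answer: -12174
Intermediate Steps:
z = 16 (z = (-4)² = 16)
t(M) = M² (t(M) = M*M = M²)
j(u, w) = -4 + 16*w (j(u, w) = 16*w - 4 = -4 + 16*w)
-134*t(-9) - 30*j(X(4), 3) = -134*(-9)² - 30*(-4 + 16*3) = -134*81 - 30*(-4 + 48) = -10854 - 30*44 = -10854 - 1320 = -12174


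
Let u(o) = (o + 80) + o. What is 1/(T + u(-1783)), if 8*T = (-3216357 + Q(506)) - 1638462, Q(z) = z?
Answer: -8/4882201 ≈ -1.6386e-6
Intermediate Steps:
u(o) = 80 + 2*o (u(o) = (80 + o) + o = 80 + 2*o)
T = -4854313/8 (T = ((-3216357 + 506) - 1638462)/8 = (-3215851 - 1638462)/8 = (⅛)*(-4854313) = -4854313/8 ≈ -6.0679e+5)
1/(T + u(-1783)) = 1/(-4854313/8 + (80 + 2*(-1783))) = 1/(-4854313/8 + (80 - 3566)) = 1/(-4854313/8 - 3486) = 1/(-4882201/8) = -8/4882201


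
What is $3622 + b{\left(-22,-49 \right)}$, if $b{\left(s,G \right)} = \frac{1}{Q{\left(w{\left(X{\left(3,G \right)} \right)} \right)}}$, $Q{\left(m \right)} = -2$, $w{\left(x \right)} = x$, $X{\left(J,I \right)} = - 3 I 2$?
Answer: $\frac{7243}{2} \approx 3621.5$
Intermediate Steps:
$X{\left(J,I \right)} = - 6 I$
$b{\left(s,G \right)} = - \frac{1}{2}$ ($b{\left(s,G \right)} = \frac{1}{-2} = - \frac{1}{2}$)
$3622 + b{\left(-22,-49 \right)} = 3622 - \frac{1}{2} = \frac{7243}{2}$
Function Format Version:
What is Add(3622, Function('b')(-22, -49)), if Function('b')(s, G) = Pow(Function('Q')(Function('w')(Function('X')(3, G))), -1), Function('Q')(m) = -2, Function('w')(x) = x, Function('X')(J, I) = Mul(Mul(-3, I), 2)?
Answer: Rational(7243, 2) ≈ 3621.5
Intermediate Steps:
Function('X')(J, I) = Mul(-6, I)
Function('b')(s, G) = Rational(-1, 2) (Function('b')(s, G) = Pow(-2, -1) = Rational(-1, 2))
Add(3622, Function('b')(-22, -49)) = Add(3622, Rational(-1, 2)) = Rational(7243, 2)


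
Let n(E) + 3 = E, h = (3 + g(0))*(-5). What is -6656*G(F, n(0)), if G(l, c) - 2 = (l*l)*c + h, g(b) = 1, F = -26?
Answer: 13618176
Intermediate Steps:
h = -20 (h = (3 + 1)*(-5) = 4*(-5) = -20)
n(E) = -3 + E
G(l, c) = -18 + c*l**2 (G(l, c) = 2 + ((l*l)*c - 20) = 2 + (l**2*c - 20) = 2 + (c*l**2 - 20) = 2 + (-20 + c*l**2) = -18 + c*l**2)
-6656*G(F, n(0)) = -6656*(-18 + (-3 + 0)*(-26)**2) = -6656*(-18 - 3*676) = -6656*(-18 - 2028) = -6656*(-2046) = 13618176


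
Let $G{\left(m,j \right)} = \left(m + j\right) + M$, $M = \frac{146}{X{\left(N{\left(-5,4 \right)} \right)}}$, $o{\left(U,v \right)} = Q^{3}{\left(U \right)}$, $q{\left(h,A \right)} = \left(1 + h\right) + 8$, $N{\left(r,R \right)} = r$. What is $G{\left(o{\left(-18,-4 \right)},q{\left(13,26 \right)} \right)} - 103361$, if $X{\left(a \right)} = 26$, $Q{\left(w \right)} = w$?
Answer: $- \frac{1419150}{13} \approx -1.0917 \cdot 10^{5}$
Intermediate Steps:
$q{\left(h,A \right)} = 9 + h$
$o{\left(U,v \right)} = U^{3}$
$M = \frac{73}{13}$ ($M = \frac{146}{26} = 146 \cdot \frac{1}{26} = \frac{73}{13} \approx 5.6154$)
$G{\left(m,j \right)} = \frac{73}{13} + j + m$ ($G{\left(m,j \right)} = \left(m + j\right) + \frac{73}{13} = \left(j + m\right) + \frac{73}{13} = \frac{73}{13} + j + m$)
$G{\left(o{\left(-18,-4 \right)},q{\left(13,26 \right)} \right)} - 103361 = \left(\frac{73}{13} + \left(9 + 13\right) + \left(-18\right)^{3}\right) - 103361 = \left(\frac{73}{13} + 22 - 5832\right) - 103361 = - \frac{75457}{13} - 103361 = - \frac{1419150}{13}$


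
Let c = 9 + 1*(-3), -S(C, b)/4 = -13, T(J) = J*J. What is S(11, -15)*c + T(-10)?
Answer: 412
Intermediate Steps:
T(J) = J²
S(C, b) = 52 (S(C, b) = -4*(-13) = 52)
c = 6 (c = 9 - 3 = 6)
S(11, -15)*c + T(-10) = 52*6 + (-10)² = 312 + 100 = 412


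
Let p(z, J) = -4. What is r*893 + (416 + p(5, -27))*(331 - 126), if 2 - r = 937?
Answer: -750495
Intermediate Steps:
r = -935 (r = 2 - 1*937 = 2 - 937 = -935)
r*893 + (416 + p(5, -27))*(331 - 126) = -935*893 + (416 - 4)*(331 - 126) = -834955 + 412*205 = -834955 + 84460 = -750495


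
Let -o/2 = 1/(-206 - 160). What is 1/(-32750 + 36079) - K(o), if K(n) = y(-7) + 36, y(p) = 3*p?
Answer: -49934/3329 ≈ -15.000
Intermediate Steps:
o = 1/183 (o = -2/(-206 - 160) = -2/(-366) = -2*(-1/366) = 1/183 ≈ 0.0054645)
K(n) = 15 (K(n) = 3*(-7) + 36 = -21 + 36 = 15)
1/(-32750 + 36079) - K(o) = 1/(-32750 + 36079) - 1*15 = 1/3329 - 15 = -49934/3329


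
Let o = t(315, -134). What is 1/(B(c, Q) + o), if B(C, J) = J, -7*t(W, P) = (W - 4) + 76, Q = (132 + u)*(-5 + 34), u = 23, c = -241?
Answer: 7/31078 ≈ 0.00022524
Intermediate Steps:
Q = 4495 (Q = (132 + 23)*(-5 + 34) = 155*29 = 4495)
t(W, P) = -72/7 - W/7 (t(W, P) = -((W - 4) + 76)/7 = -((-4 + W) + 76)/7 = -(72 + W)/7 = -72/7 - W/7)
o = -387/7 (o = -72/7 - 1/7*315 = -72/7 - 45 = -387/7 ≈ -55.286)
1/(B(c, Q) + o) = 1/(4495 - 387/7) = 1/(31078/7) = 7/31078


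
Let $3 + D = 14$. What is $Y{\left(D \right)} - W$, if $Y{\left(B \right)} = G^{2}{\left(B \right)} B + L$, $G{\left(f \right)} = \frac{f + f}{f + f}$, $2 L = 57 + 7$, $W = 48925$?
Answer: $-48882$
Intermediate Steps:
$D = 11$ ($D = -3 + 14 = 11$)
$L = 32$ ($L = \frac{57 + 7}{2} = \frac{1}{2} \cdot 64 = 32$)
$G{\left(f \right)} = 1$ ($G{\left(f \right)} = \frac{2 f}{2 f} = 2 f \frac{1}{2 f} = 1$)
$Y{\left(B \right)} = 32 + B$ ($Y{\left(B \right)} = 1^{2} B + 32 = 1 B + 32 = B + 32 = 32 + B$)
$Y{\left(D \right)} - W = \left(32 + 11\right) - 48925 = 43 - 48925 = -48882$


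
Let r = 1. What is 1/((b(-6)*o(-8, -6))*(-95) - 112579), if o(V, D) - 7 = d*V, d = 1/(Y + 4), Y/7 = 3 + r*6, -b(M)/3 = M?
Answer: -67/8331103 ≈ -8.0421e-6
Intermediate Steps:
b(M) = -3*M
Y = 63 (Y = 7*(3 + 1*6) = 7*(3 + 6) = 7*9 = 63)
d = 1/67 (d = 1/(63 + 4) = 1/67 ≈ 0.014925)
o(V, D) = 7 + V/67
1/((b(-6)*o(-8, -6))*(-95) - 112579) = 1/(((-3*(-6))*(7 + (1/67)*(-8)))*(-95) - 112579) = 1/((18*(7 - 8/67))*(-95) - 112579) = 1/((18*(461/67))*(-95) - 112579) = 1/((8298/67)*(-95) - 112579) = 1/(-788310/67 - 112579) = 1/(-8331103/67) = -67/8331103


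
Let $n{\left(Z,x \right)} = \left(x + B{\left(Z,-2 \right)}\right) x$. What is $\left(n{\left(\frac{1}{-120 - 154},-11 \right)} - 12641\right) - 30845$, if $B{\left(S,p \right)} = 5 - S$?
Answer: $- \frac{11897091}{274} \approx -43420.0$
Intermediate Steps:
$n{\left(Z,x \right)} = x \left(5 + x - Z\right)$ ($n{\left(Z,x \right)} = \left(x - \left(-5 + Z\right)\right) x = \left(5 + x - Z\right) x = x \left(5 + x - Z\right)$)
$\left(n{\left(\frac{1}{-120 - 154},-11 \right)} - 12641\right) - 30845 = \left(- 11 \left(5 - 11 - \frac{1}{-120 - 154}\right) - 12641\right) - 30845 = \left(- 11 \left(5 - 11 - \frac{1}{-274}\right) - 12641\right) - 30845 = \left(- 11 \left(5 - 11 - - \frac{1}{274}\right) - 12641\right) - 30845 = \left(- 11 \left(5 - 11 + \frac{1}{274}\right) - 12641\right) - 30845 = \left(\left(-11\right) \left(- \frac{1643}{274}\right) - 12641\right) - 30845 = \left(\frac{18073}{274} - 12641\right) - 30845 = - \frac{3445561}{274} - 30845 = - \frac{11897091}{274}$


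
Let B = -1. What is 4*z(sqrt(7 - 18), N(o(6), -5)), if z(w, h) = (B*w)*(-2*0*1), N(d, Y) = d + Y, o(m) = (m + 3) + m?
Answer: 0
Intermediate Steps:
o(m) = 3 + 2*m (o(m) = (3 + m) + m = 3 + 2*m)
N(d, Y) = Y + d
z(w, h) = 0 (z(w, h) = (-w)*(-2*0*1) = (-w)*(0*1) = -w*0 = 0)
4*z(sqrt(7 - 18), N(o(6), -5)) = 4*0 = 0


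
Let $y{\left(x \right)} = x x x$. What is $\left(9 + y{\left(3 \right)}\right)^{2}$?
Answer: $1296$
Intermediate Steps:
$y{\left(x \right)} = x^{3}$ ($y{\left(x \right)} = x x^{2} = x^{3}$)
$\left(9 + y{\left(3 \right)}\right)^{2} = \left(9 + 3^{3}\right)^{2} = \left(9 + 27\right)^{2} = 36^{2} = 1296$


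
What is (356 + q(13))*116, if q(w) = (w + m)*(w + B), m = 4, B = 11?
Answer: 88624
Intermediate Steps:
q(w) = (4 + w)*(11 + w) (q(w) = (w + 4)*(w + 11) = (4 + w)*(11 + w))
(356 + q(13))*116 = (356 + (44 + 13**2 + 15*13))*116 = (356 + (44 + 169 + 195))*116 = (356 + 408)*116 = 764*116 = 88624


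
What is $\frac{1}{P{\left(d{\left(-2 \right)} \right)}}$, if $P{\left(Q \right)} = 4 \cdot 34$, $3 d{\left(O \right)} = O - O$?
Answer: $\frac{1}{136} \approx 0.0073529$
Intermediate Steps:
$d{\left(O \right)} = 0$ ($d{\left(O \right)} = \frac{O - O}{3} = \frac{1}{3} \cdot 0 = 0$)
$P{\left(Q \right)} = 136$
$\frac{1}{P{\left(d{\left(-2 \right)} \right)}} = \frac{1}{136}$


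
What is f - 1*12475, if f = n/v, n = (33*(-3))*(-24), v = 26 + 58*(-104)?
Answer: -1135261/91 ≈ -12475.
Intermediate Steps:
v = -6006 (v = 26 - 6032 = -6006)
n = 2376 (n = -99*(-24) = 2376)
f = -36/91 (f = 2376/(-6006) = 2376*(-1/6006) = -36/91 ≈ -0.39560)
f - 1*12475 = -36/91 - 1*12475 = -36/91 - 12475 = -1135261/91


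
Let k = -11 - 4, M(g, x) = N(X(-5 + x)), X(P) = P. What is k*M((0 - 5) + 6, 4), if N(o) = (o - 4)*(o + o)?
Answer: -150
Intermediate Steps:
N(o) = 2*o*(-4 + o) (N(o) = (-4 + o)*(2*o) = 2*o*(-4 + o))
M(g, x) = 2*(-9 + x)*(-5 + x) (M(g, x) = 2*(-5 + x)*(-4 + (-5 + x)) = 2*(-5 + x)*(-9 + x) = 2*(-9 + x)*(-5 + x))
k = -15
k*M((0 - 5) + 6, 4) = -30*(-9 + 4)*(-5 + 4) = -30*(-5)*(-1) = -15*10 = -150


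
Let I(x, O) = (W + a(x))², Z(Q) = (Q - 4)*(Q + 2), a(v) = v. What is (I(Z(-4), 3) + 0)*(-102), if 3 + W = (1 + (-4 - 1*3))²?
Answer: -244902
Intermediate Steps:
W = 33 (W = -3 + (1 + (-4 - 1*3))² = -3 + (1 + (-4 - 3))² = -3 + (1 - 7)² = -3 + (-6)² = -3 + 36 = 33)
Z(Q) = (-4 + Q)*(2 + Q)
I(x, O) = (33 + x)²
(I(Z(-4), 3) + 0)*(-102) = ((33 + (-8 + (-4)² - 2*(-4)))² + 0)*(-102) = ((33 + (-8 + 16 + 8))² + 0)*(-102) = ((33 + 16)² + 0)*(-102) = (49² + 0)*(-102) = (2401 + 0)*(-102) = 2401*(-102) = -244902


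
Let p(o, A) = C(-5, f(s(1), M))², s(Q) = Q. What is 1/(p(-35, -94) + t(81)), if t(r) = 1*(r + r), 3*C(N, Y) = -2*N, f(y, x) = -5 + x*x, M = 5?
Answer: 9/1558 ≈ 0.0057766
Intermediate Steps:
f(y, x) = -5 + x²
C(N, Y) = -2*N/3 (C(N, Y) = (-2*N)/3 = -2*N/3)
t(r) = 2*r (t(r) = 1*(2*r) = 2*r)
p(o, A) = 100/9 (p(o, A) = (-⅔*(-5))² = (10/3)² = 100/9)
1/(p(-35, -94) + t(81)) = 1/(100/9 + 2*81) = 1/(100/9 + 162) = 1/(1558/9) = 9/1558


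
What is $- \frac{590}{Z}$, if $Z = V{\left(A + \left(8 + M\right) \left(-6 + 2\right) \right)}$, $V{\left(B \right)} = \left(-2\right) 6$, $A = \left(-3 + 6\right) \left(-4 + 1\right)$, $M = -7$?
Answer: $\frac{295}{6} \approx 49.167$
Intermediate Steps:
$A = -9$ ($A = 3 \left(-3\right) = -9$)
$V{\left(B \right)} = -12$
$Z = -12$
$- \frac{590}{Z} = - \frac{590}{-12} = \left(-590\right) \left(- \frac{1}{12}\right) = \frac{295}{6}$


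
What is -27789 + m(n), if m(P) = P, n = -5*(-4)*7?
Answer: -27649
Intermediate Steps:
n = 140 (n = 20*7 = 140)
-27789 + m(n) = -27789 + 140 = -27649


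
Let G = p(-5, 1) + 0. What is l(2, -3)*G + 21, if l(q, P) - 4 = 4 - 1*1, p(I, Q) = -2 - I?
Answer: 42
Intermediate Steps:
l(q, P) = 7 (l(q, P) = 4 + (4 - 1*1) = 4 + (4 - 1) = 4 + 3 = 7)
G = 3 (G = (-2 - 1*(-5)) + 0 = (-2 + 5) + 0 = 3 + 0 = 3)
l(2, -3)*G + 21 = 7*3 + 21 = 21 + 21 = 42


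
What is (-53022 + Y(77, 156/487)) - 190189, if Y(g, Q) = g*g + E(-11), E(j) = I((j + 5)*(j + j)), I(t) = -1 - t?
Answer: -237415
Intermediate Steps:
E(j) = -1 - 2*j*(5 + j) (E(j) = -1 - (j + 5)*(j + j) = -1 - (5 + j)*2*j = -1 - 2*j*(5 + j))
Y(g, Q) = -133 + g² (Y(g, Q) = g*g + (-1 - 2*(-11)*(5 - 11)) = g² + (-1 - 2*(-11)*(-6)) = g² + (-1 - 132) = g² - 133 = -133 + g²)
(-53022 + Y(77, 156/487)) - 190189 = (-53022 + (-133 + 77²)) - 190189 = (-53022 + (-133 + 5929)) - 190189 = (-53022 + 5796) - 190189 = -47226 - 190189 = -237415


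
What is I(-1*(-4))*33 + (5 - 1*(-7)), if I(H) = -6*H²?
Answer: -3156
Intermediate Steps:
I(-1*(-4))*33 + (5 - 1*(-7)) = -6*(-1*(-4))²*33 + (5 - 1*(-7)) = -6*4²*33 + (5 + 7) = -6*16*33 + 12 = -96*33 + 12 = -3168 + 12 = -3156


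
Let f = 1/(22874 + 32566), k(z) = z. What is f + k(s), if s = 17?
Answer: 942481/55440 ≈ 17.000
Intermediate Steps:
f = 1/55440 ≈ 1.8038e-5
f + k(s) = 1/55440 + 17 = 942481/55440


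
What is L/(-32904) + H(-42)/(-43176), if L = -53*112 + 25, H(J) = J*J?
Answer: 1173635/8456328 ≈ 0.13879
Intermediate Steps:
H(J) = J²
L = -5911 (L = -5936 + 25 = -5911)
L/(-32904) + H(-42)/(-43176) = -5911/(-32904) + (-42)²/(-43176) = -5911*(-1/32904) + 1764*(-1/43176) = 5911/32904 - 21/514 = 1173635/8456328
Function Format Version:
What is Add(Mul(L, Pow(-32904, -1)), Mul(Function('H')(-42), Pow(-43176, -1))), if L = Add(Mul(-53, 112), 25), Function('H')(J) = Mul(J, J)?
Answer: Rational(1173635, 8456328) ≈ 0.13879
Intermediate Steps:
Function('H')(J) = Pow(J, 2)
L = -5911 (L = Add(-5936, 25) = -5911)
Add(Mul(L, Pow(-32904, -1)), Mul(Function('H')(-42), Pow(-43176, -1))) = Add(Mul(-5911, Pow(-32904, -1)), Mul(Pow(-42, 2), Pow(-43176, -1))) = Add(Mul(-5911, Rational(-1, 32904)), Mul(1764, Rational(-1, 43176))) = Add(Rational(5911, 32904), Rational(-21, 514)) = Rational(1173635, 8456328)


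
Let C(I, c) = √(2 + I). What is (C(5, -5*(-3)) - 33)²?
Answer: (33 - √7)² ≈ 921.38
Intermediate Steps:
(C(5, -5*(-3)) - 33)² = (√(2 + 5) - 33)² = (√7 - 33)² = (-33 + √7)²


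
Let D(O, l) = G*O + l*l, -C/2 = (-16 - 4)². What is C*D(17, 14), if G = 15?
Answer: -360800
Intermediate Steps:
C = -800 (C = -2*(-16 - 4)² = -2*(-20)² = -2*400 = -800)
D(O, l) = l² + 15*O (D(O, l) = 15*O + l*l = 15*O + l² = l² + 15*O)
C*D(17, 14) = -800*(14² + 15*17) = -800*(196 + 255) = -800*451 = -360800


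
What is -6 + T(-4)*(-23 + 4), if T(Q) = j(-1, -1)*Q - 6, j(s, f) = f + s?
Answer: -44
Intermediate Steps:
T(Q) = -6 - 2*Q (T(Q) = (-1 - 1)*Q - 6 = -2*Q - 6 = -6 - 2*Q)
-6 + T(-4)*(-23 + 4) = -6 + (-6 - 2*(-4))*(-23 + 4) = -6 + (-6 + 8)*(-19) = -6 + 2*(-19) = -6 - 38 = -44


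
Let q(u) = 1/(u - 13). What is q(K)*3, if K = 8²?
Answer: 1/17 ≈ 0.058824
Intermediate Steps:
K = 64
q(u) = 1/(-13 + u)
q(K)*3 = 3/(-13 + 64) = 3/51 = (1/51)*3 = 1/17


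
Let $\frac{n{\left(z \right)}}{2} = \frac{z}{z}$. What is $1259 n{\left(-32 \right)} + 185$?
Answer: $2703$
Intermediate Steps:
$n{\left(z \right)} = 2$ ($n{\left(z \right)} = 2 \frac{z}{z} = 2 \cdot 1 = 2$)
$1259 n{\left(-32 \right)} + 185 = 1259 \cdot 2 + 185 = 2518 + 185 = 2703$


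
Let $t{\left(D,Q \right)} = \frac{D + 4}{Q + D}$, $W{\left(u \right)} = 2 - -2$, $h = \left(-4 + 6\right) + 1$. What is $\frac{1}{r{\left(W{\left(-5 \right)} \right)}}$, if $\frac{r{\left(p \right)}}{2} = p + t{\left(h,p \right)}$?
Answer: $\frac{1}{10} \approx 0.1$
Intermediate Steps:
$h = 3$ ($h = 2 + 1 = 3$)
$W{\left(u \right)} = 4$ ($W{\left(u \right)} = 2 + 2 = 4$)
$t{\left(D,Q \right)} = \frac{4 + D}{D + Q}$
$r{\left(p \right)} = 2 p + \frac{14}{3 + p}$ ($r{\left(p \right)} = 2 \left(p + \frac{4 + 3}{3 + p}\right) = 2 \left(p + \frac{1}{3 + p} 7\right) = 2 \left(p + \frac{7}{3 + p}\right) = 2 p + \frac{14}{3 + p}$)
$\frac{1}{r{\left(W{\left(-5 \right)} \right)}} = \frac{1}{2 \frac{1}{3 + 4} \left(7 + 4 \left(3 + 4\right)\right)} = \frac{1}{2 \cdot \frac{1}{7} \left(7 + 4 \cdot 7\right)} = \frac{1}{2 \cdot \frac{1}{7} \left(7 + 28\right)} = \frac{1}{2 \cdot \frac{1}{7} \cdot 35} = \frac{1}{10}$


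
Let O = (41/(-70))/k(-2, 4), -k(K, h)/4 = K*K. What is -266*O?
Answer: -779/80 ≈ -9.7375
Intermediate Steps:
k(K, h) = -4*K**2 (k(K, h) = -4*K*K = -4*K**2)
O = 41/1120 (O = (41/(-70))/((-4*(-2)**2)) = (41*(-1/70))/((-4*4)) = -41/70/(-16) = -41/70*(-1/16) = 41/1120 ≈ 0.036607)
-266*O = -266*41/1120 = -779/80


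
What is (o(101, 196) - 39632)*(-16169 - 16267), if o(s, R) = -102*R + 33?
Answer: 1932893676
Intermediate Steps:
o(s, R) = 33 - 102*R
(o(101, 196) - 39632)*(-16169 - 16267) = ((33 - 102*196) - 39632)*(-16169 - 16267) = ((33 - 19992) - 39632)*(-32436) = (-19959 - 39632)*(-32436) = -59591*(-32436) = 1932893676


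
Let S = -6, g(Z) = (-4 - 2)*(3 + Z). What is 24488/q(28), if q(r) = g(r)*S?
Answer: 6122/279 ≈ 21.943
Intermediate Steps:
g(Z) = -18 - 6*Z (g(Z) = -6*(3 + Z) = -18 - 6*Z)
q(r) = 108 + 36*r (q(r) = (-18 - 6*r)*(-6) = 108 + 36*r)
24488/q(28) = 24488/(108 + 36*28) = 24488/(108 + 1008) = 24488/1116 = 24488*(1/1116) = 6122/279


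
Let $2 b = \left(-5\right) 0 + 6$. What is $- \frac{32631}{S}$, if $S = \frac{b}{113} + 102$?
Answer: $- \frac{1229101}{3843} \approx -319.83$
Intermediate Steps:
$b = 3$ ($b = \frac{\left(-5\right) 0 + 6}{2} = \frac{0 + 6}{2} = \frac{1}{2} \cdot 6 = 3$)
$S = \frac{11529}{113}$ ($S = \frac{3}{113} + 102 = \frac{11529}{113} \approx 102.03$)
$- \frac{32631}{S} = - \frac{32631}{\frac{11529}{113}} = \left(-32631\right) \frac{113}{11529} = - \frac{1229101}{3843}$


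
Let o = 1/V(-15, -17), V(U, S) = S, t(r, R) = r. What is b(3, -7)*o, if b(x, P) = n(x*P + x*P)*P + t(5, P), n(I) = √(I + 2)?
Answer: -5/17 + 14*I*√10/17 ≈ -0.29412 + 2.6042*I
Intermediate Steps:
n(I) = √(2 + I)
b(x, P) = 5 + P*√(2 + 2*P*x) (b(x, P) = √(2 + (x*P + x*P))*P + 5 = √(2 + (P*x + P*x))*P + 5 = √(2 + 2*P*x)*P + 5 = P*√(2 + 2*P*x) + 5 = 5 + P*√(2 + 2*P*x))
o = -1/17 (o = 1/(-17) = -1/17 ≈ -0.058824)
b(3, -7)*o = (5 - 7*√(2 + 2*(-7)*3))*(-1/17) = (5 - 7*√(2 - 42))*(-1/17) = (5 - 14*I*√10)*(-1/17) = -5/17 + 14*I*√10/17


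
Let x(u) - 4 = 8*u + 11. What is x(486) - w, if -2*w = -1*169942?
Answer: -81068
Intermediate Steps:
w = 84971 (w = -(-1)*169942/2 = -½*(-169942) = 84971)
x(u) = 15 + 8*u (x(u) = 4 + (8*u + 11) = 4 + (11 + 8*u) = 15 + 8*u)
x(486) - w = (15 + 8*486) - 1*84971 = (15 + 3888) - 84971 = 3903 - 84971 = -81068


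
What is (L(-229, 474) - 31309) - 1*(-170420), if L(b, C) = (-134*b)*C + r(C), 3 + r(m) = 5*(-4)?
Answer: 14684252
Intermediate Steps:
r(m) = -23 (r(m) = -3 + 5*(-4) = -3 - 20 = -23)
L(b, C) = -23 - 134*C*b (L(b, C) = (-134*b)*C - 23 = -134*C*b - 23 = -23 - 134*C*b)
(L(-229, 474) - 31309) - 1*(-170420) = ((-23 - 134*474*(-229)) - 31309) - 1*(-170420) = ((-23 + 14545164) - 31309) + 170420 = (14545141 - 31309) + 170420 = 14513832 + 170420 = 14684252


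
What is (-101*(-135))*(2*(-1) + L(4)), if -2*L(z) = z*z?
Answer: -136350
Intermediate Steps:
L(z) = -z**2/2 (L(z) = -z*z/2 = -z**2/2)
(-101*(-135))*(2*(-1) + L(4)) = (-101*(-135))*(2*(-1) - 1/2*4**2) = 13635*(-2 - 1/2*16) = 13635*(-2 - 8) = 13635*(-10) = -136350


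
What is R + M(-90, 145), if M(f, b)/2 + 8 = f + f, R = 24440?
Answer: 24064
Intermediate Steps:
M(f, b) = -16 + 4*f (M(f, b) = -16 + 2*(f + f) = -16 + 2*(2*f) = -16 + 4*f)
R + M(-90, 145) = 24440 + (-16 + 4*(-90)) = 24440 + (-16 - 360) = 24440 - 376 = 24064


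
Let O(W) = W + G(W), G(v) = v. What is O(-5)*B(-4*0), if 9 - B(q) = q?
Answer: -90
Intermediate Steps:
O(W) = 2*W (O(W) = W + W = 2*W)
B(q) = 9 - q
O(-5)*B(-4*0) = (2*(-5))*(9 - (-4)*0) = -10*(9 - 1*0) = -10*(9 + 0) = -10*9 = -90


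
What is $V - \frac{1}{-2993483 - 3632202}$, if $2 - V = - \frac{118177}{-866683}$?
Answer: $\frac{10701734396148}{5742368552855} \approx 1.8636$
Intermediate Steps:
$V = \frac{1615189}{866683}$ ($V = 2 - - \frac{118177}{-866683} = 2 - \left(-118177\right) \left(- \frac{1}{866683}\right) = 2 - \frac{118177}{866683} = \frac{1615189}{866683} \approx 1.8636$)
$V - \frac{1}{-2993483 - 3632202} = \frac{1615189}{866683} - \frac{1}{-2993483 - 3632202} = \frac{1615189}{866683} - \frac{1}{-6625685} = \frac{1615189}{866683} - - \frac{1}{6625685} = \frac{1615189}{866683} + \frac{1}{6625685} = \frac{10701734396148}{5742368552855}$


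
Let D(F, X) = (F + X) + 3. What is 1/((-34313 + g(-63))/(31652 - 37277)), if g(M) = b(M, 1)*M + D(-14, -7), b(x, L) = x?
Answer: 5625/30362 ≈ 0.18526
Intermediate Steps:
D(F, X) = 3 + F + X
g(M) = -18 + M² (g(M) = M*M + (3 - 14 - 7) = M² - 18 = -18 + M²)
1/((-34313 + g(-63))/(31652 - 37277)) = 1/((-34313 + (-18 + (-63)²))/(31652 - 37277)) = 1/((-34313 + (-18 + 3969))/(-5625)) = 1/((-34313 + 3951)*(-1/5625)) = 1/(-30362*(-1/5625)) = 1/(30362/5625) = 5625/30362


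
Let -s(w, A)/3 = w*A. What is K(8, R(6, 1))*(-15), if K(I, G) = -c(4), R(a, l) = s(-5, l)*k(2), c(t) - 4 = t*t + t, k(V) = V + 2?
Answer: 360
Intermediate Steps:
s(w, A) = -3*A*w (s(w, A) = -3*w*A = -3*A*w)
k(V) = 2 + V
c(t) = 4 + t + t**2 (c(t) = 4 + (t*t + t) = 4 + (t**2 + t) = 4 + (t + t**2) = 4 + t + t**2)
R(a, l) = 60*l (R(a, l) = (-3*l*(-5))*(2 + 2) = (15*l)*4 = 60*l)
K(I, G) = -24 (K(I, G) = -(4 + 4 + 4**2) = -(4 + 4 + 16) = -1*24 = -24)
K(8, R(6, 1))*(-15) = -24*(-15) = 360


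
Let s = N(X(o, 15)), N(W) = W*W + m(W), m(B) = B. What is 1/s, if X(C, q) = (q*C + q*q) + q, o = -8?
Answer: 1/14520 ≈ 6.8870e-5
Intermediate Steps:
X(C, q) = q + q**2 + C*q (X(C, q) = (C*q + q**2) + q = (q**2 + C*q) + q = q + q**2 + C*q)
N(W) = W + W**2 (N(W) = W*W + W = W**2 + W = W + W**2)
s = 14520 (s = (15*(1 - 8 + 15))*(1 + 15*(1 - 8 + 15)) = (15*8)*(1 + 15*8) = 120*(1 + 120) = 120*121 = 14520)
1/s = 1/14520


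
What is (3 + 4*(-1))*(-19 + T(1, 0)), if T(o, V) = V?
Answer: 19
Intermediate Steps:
(3 + 4*(-1))*(-19 + T(1, 0)) = (3 + 4*(-1))*(-19 + 0) = (3 - 4)*(-19) = -1*(-19) = 19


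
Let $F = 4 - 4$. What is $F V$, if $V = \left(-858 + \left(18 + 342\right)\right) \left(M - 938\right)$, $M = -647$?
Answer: $0$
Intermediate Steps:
$F = 0$ ($F = 4 - 4 = 0$)
$V = 789330$ ($V = \left(-858 + \left(18 + 342\right)\right) \left(-647 - 938\right) = \left(-858 + 360\right) \left(-1585\right) = \left(-498\right) \left(-1585\right) = 789330$)
$F V = 0 \cdot 789330 = 0$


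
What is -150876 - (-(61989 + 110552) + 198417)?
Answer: -176752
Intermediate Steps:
-150876 - (-(61989 + 110552) + 198417) = -150876 - (-1*172541 + 198417) = -150876 - (-172541 + 198417) = -150876 - 1*25876 = -150876 - 25876 = -176752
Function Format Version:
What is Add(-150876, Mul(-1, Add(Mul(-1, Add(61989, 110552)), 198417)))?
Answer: -176752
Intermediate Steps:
Add(-150876, Mul(-1, Add(Mul(-1, Add(61989, 110552)), 198417))) = Add(-150876, Mul(-1, Add(Mul(-1, 172541), 198417))) = Add(-150876, Mul(-1, Add(-172541, 198417))) = Add(-150876, Mul(-1, 25876)) = Add(-150876, -25876) = -176752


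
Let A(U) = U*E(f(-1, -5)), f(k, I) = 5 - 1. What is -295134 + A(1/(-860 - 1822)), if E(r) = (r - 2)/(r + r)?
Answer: -3166197553/10728 ≈ -2.9513e+5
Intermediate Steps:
f(k, I) = 4
E(r) = (-2 + r)/(2*r) (E(r) = (-2 + r)/((2*r)) = (-2 + r)*(1/(2*r)) = (-2 + r)/(2*r))
A(U) = U/4 (A(U) = U*((½)*(-2 + 4)/4) = U*((½)*(¼)*2) = U*(¼) = U/4)
-295134 + A(1/(-860 - 1822)) = -295134 + 1/(4*(-860 - 1822)) = -295134 + (¼)/(-2682) = -295134 + (¼)*(-1/2682) = -295134 - 1/10728 = -3166197553/10728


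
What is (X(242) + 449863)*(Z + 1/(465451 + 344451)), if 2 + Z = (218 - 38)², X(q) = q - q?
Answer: 11804047477565411/809902 ≈ 1.4575e+10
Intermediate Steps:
X(q) = 0
Z = 32398 (Z = -2 + (218 - 38)² = -2 + 180² = -2 + 32400 = 32398)
(X(242) + 449863)*(Z + 1/(465451 + 344451)) = (0 + 449863)*(32398 + 1/(465451 + 344451)) = 449863*(32398 + 1/809902) = 449863*(26239204997/809902) = 11804047477565411/809902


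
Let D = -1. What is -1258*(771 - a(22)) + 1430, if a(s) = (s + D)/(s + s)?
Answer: -21293527/22 ≈ -9.6789e+5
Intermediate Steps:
a(s) = (-1 + s)/(2*s) (a(s) = (s - 1)/(s + s) = (-1 + s)/((2*s)) = (-1 + s)*(1/(2*s)) = (-1 + s)/(2*s))
-1258*(771 - a(22)) + 1430 = -1258*(771 - (-1 + 22)/(2*22)) + 1430 = -1258*(771 - 21/(2*22)) + 1430 = -1258*(771 - 1*21/44) + 1430 = -1258*(771 - 21/44) + 1430 = -1258*33903/44 + 1430 = -21324987/22 + 1430 = -21293527/22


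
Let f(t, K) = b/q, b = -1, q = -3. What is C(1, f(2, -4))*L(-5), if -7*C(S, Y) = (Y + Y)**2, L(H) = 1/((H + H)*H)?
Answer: -2/1575 ≈ -0.0012698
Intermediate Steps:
f(t, K) = 1/3 (f(t, K) = -1/(-3) = -1*(-1/3) = 1/3)
L(H) = 1/(2*H**2) (L(H) = 1/(((2*H))*H) = (1/(2*H))/H = 1/(2*H**2))
C(S, Y) = -4*Y**2/7 (C(S, Y) = -(Y + Y)**2/7 = -4*Y**2/7)
C(1, f(2, -4))*L(-5) = (-4*(1/3)**2/7)*((1/2)/(-5)**2) = (-4/7*1/9)*((1/2)*(1/25)) = -4/63*1/50 = -2/1575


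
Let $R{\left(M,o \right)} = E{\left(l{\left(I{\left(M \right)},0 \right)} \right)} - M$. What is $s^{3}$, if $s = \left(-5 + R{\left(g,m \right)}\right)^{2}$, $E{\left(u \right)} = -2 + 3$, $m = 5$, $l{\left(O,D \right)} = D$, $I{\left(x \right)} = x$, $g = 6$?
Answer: $1000000$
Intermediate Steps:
$E{\left(u \right)} = 1$
$R{\left(M,o \right)} = 1 - M$
$s = 100$ ($s = \left(-5 + \left(1 - 6\right)\right)^{2} = \left(-5 - 5\right)^{2} = \left(-10\right)^{2} = 100$)
$s^{3} = 100^{3} = 1000000$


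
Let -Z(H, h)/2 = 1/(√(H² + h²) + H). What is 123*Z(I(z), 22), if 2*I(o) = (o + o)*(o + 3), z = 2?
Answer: 615/121 - 123*√146/121 ≈ -7.2001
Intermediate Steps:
I(o) = o*(3 + o) (I(o) = ((o + o)*(o + 3))/2 = ((2*o)*(3 + o))/2 = (2*o*(3 + o))/2 = o*(3 + o))
Z(H, h) = -2/(H + √(H² + h²)) (Z(H, h) = -2/(√(H² + h²) + H) = -2/(H + √(H² + h²)))
123*Z(I(z), 22) = 123*(-2/(2*(3 + 2) + √((2*(3 + 2))² + 22²))) = 123*(-2/(2*5 + √((2*5)² + 484))) = 123*(-2/(10 + √(10² + 484))) = 123*(-2/(10 + √(100 + 484))) = 123*(-2/(10 + √584)) = 123*(-2/(10 + 2*√146)) = -246/(10 + 2*√146)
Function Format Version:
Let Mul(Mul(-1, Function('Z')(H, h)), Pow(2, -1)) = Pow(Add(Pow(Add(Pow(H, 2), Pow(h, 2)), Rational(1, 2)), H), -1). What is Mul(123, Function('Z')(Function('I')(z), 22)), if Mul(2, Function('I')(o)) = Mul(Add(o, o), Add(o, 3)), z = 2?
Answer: Add(Rational(615, 121), Mul(Rational(-123, 121), Pow(146, Rational(1, 2)))) ≈ -7.2001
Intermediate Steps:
Function('I')(o) = Mul(o, Add(3, o)) (Function('I')(o) = Mul(Rational(1, 2), Mul(Add(o, o), Add(o, 3))) = Mul(Rational(1, 2), Mul(Mul(2, o), Add(3, o))) = Mul(Rational(1, 2), Mul(2, o, Add(3, o))) = Mul(o, Add(3, o)))
Function('Z')(H, h) = Mul(-2, Pow(Add(H, Pow(Add(Pow(H, 2), Pow(h, 2)), Rational(1, 2))), -1)) (Function('Z')(H, h) = Mul(-2, Pow(Add(Pow(Add(Pow(H, 2), Pow(h, 2)), Rational(1, 2)), H), -1)) = Mul(-2, Pow(Add(H, Pow(Add(Pow(H, 2), Pow(h, 2)), Rational(1, 2))), -1)))
Mul(123, Function('Z')(Function('I')(z), 22)) = Mul(123, Mul(-2, Pow(Add(Mul(2, Add(3, 2)), Pow(Add(Pow(Mul(2, Add(3, 2)), 2), Pow(22, 2)), Rational(1, 2))), -1))) = Mul(123, Mul(-2, Pow(Add(Mul(2, 5), Pow(Add(Pow(Mul(2, 5), 2), 484), Rational(1, 2))), -1))) = Mul(123, Mul(-2, Pow(Add(10, Pow(Add(Pow(10, 2), 484), Rational(1, 2))), -1))) = Mul(123, Mul(-2, Pow(Add(10, Pow(Add(100, 484), Rational(1, 2))), -1))) = Mul(123, Mul(-2, Pow(Add(10, Pow(584, Rational(1, 2))), -1))) = Mul(123, Mul(-2, Pow(Add(10, Mul(2, Pow(146, Rational(1, 2)))), -1))) = Mul(-246, Pow(Add(10, Mul(2, Pow(146, Rational(1, 2)))), -1))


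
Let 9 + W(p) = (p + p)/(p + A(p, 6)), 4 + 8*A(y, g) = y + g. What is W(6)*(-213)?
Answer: 10863/7 ≈ 1551.9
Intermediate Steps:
A(y, g) = -1/2 + g/8 + y/8 (A(y, g) = -1/2 + (y + g)/8 = -1/2 + (g + y)/8 = -1/2 + (g/8 + y/8) = -1/2 + g/8 + y/8)
W(p) = -9 + 2*p/(1/4 + 9*p/8) (W(p) = -9 + (p + p)/(p + (-1/2 + (1/8)*6 + p/8)) = -9 + (2*p)/(p + (-1/2 + 3/4 + p/8)) = -9 + (2*p)/(p + (1/4 + p/8)) = -9 + (2*p)/(1/4 + 9*p/8) = -9 + 2*p/(1/4 + 9*p/8))
W(6)*(-213) = ((-18 - 65*6)/(2 + 9*6))*(-213) = ((-18 - 390)/(2 + 54))*(-213) = (-408/56)*(-213) = ((1/56)*(-408))*(-213) = -51/7*(-213) = 10863/7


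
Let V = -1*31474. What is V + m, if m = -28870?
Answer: -60344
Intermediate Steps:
V = -31474
V + m = -31474 - 28870 = -60344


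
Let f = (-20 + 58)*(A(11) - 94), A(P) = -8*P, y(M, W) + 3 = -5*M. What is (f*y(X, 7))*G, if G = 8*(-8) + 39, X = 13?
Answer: -11757200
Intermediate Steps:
y(M, W) = -3 - 5*M
G = -25 (G = -64 + 39 = -25)
f = -6916 (f = (-20 + 58)*(-8*11 - 94) = 38*(-88 - 94) = 38*(-182) = -6916)
(f*y(X, 7))*G = -6916*(-3 - 5*13)*(-25) = -6916*(-3 - 65)*(-25) = -6916*(-68)*(-25) = 470288*(-25) = -11757200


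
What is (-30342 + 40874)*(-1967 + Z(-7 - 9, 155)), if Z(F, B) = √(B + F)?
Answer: -20716444 + 10532*√139 ≈ -2.0592e+7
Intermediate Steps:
(-30342 + 40874)*(-1967 + Z(-7 - 9, 155)) = (-30342 + 40874)*(-1967 + √(155 + (-7 - 9))) = 10532*(-1967 + √(155 - 16)) = 10532*(-1967 + √139) = -20716444 + 10532*√139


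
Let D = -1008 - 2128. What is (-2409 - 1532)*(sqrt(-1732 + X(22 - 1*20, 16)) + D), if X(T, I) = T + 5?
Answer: 12358976 - 19705*I*sqrt(69) ≈ 1.2359e+7 - 1.6368e+5*I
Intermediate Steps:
X(T, I) = 5 + T
D = -3136
(-2409 - 1532)*(sqrt(-1732 + X(22 - 1*20, 16)) + D) = (-2409 - 1532)*(sqrt(-1732 + (5 + (22 - 1*20))) - 3136) = -3941*(sqrt(-1732 + (5 + (22 - 20))) - 3136) = -3941*(sqrt(-1732 + (5 + 2)) - 3136) = -3941*(sqrt(-1732 + 7) - 3136) = -3941*(sqrt(-1725) - 3136) = -3941*(5*I*sqrt(69) - 3136) = -3941*(-3136 + 5*I*sqrt(69)) = 12358976 - 19705*I*sqrt(69)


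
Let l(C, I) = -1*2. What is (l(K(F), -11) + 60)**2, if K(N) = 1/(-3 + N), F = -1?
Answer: 3364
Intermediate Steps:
l(C, I) = -2
(l(K(F), -11) + 60)**2 = (-2 + 60)**2 = 58**2 = 3364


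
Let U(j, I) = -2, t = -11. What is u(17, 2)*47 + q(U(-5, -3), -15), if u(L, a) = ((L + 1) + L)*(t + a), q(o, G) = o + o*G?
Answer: -14777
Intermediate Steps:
q(o, G) = o + G*o
u(L, a) = (1 + 2*L)*(-11 + a) (u(L, a) = ((L + 1) + L)*(-11 + a) = ((1 + L) + L)*(-11 + a) = (1 + 2*L)*(-11 + a))
u(17, 2)*47 + q(U(-5, -3), -15) = (-11 + 2 - 22*17 + 2*17*2)*47 - 2*(1 - 15) = (-11 + 2 - 374 + 68)*47 - 2*(-14) = -315*47 + 28 = -14805 + 28 = -14777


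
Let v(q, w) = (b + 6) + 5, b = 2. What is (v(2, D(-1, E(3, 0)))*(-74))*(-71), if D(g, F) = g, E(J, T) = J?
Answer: 68302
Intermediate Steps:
v(q, w) = 13 (v(q, w) = (2 + 6) + 5 = 8 + 5 = 13)
(v(2, D(-1, E(3, 0)))*(-74))*(-71) = (13*(-74))*(-71) = -962*(-71) = 68302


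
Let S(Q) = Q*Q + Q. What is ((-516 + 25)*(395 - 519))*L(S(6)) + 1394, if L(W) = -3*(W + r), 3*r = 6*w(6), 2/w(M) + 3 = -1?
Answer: -7487338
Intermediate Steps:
S(Q) = Q + Q**2 (S(Q) = Q**2 + Q = Q + Q**2)
w(M) = -1/2 (w(M) = 2/(-3 - 1) = 2/(-4) = 2*(-1/4) = -1/2)
r = -1 (r = (6*(-1/2))/3 = (1/3)*(-3) = -1)
L(W) = 3 - 3*W (L(W) = -3*(W - 1) = -3*(-1 + W) = 3 - 3*W)
((-516 + 25)*(395 - 519))*L(S(6)) + 1394 = ((-516 + 25)*(395 - 519))*(3 - 18*(1 + 6)) + 1394 = (-491*(-124))*(3 - 18*7) + 1394 = 60884*(3 - 3*42) + 1394 = 60884*(3 - 126) + 1394 = 60884*(-123) + 1394 = -7488732 + 1394 = -7487338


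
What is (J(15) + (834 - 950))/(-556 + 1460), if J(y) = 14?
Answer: -51/452 ≈ -0.11283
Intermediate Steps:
(J(15) + (834 - 950))/(-556 + 1460) = (14 + (834 - 950))/(-556 + 1460) = (14 - 116)/904 = -102*1/904 = -51/452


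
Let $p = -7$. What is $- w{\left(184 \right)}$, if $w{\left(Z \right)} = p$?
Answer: $7$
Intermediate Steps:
$w{\left(Z \right)} = -7$
$- w{\left(184 \right)} = \left(-1\right) \left(-7\right) = 7$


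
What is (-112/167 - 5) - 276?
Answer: -47039/167 ≈ -281.67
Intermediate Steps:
(-112/167 - 5) - 276 = -947/167 - 276 = -47039/167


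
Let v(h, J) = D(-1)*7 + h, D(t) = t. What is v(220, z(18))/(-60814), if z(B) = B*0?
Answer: -213/60814 ≈ -0.0035025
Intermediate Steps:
z(B) = 0
v(h, J) = -7 + h (v(h, J) = -1*7 + h = -7 + h)
v(220, z(18))/(-60814) = (-7 + 220)/(-60814) = 213*(-1/60814) = -213/60814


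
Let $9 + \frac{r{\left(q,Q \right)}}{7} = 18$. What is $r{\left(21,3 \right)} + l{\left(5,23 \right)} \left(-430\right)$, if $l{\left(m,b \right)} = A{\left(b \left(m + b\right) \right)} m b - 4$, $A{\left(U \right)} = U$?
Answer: $-31844017$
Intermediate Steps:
$r{\left(q,Q \right)} = 63$ ($r{\left(q,Q \right)} = -63 + 7 \cdot 18 = -63 + 126 = 63$)
$l{\left(m,b \right)} = -4 + m b^{2} \left(b + m\right)$ ($l{\left(m,b \right)} = b \left(m + b\right) m b - 4 = b \left(b + m\right) m b - 4 = b m \left(b + m\right) b - 4 = m b^{2} \left(b + m\right) - 4 = -4 + m b^{2} \left(b + m\right)$)
$r{\left(21,3 \right)} + l{\left(5,23 \right)} \left(-430\right) = 63 + \left(-4 + 5 \cdot 23^{2} \left(23 + 5\right)\right) \left(-430\right) = 63 + \left(-4 + 5 \cdot 529 \cdot 28\right) \left(-430\right) = 63 + \left(-4 + 74060\right) \left(-430\right) = 63 + 74056 \left(-430\right) = 63 - 31844080 = -31844017$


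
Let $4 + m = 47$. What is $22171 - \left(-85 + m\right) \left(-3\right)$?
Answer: $22045$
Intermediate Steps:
$m = 43$ ($m = -4 + 47 = 43$)
$22171 - \left(-85 + m\right) \left(-3\right) = 22171 - \left(-85 + 43\right) \left(-3\right) = 22171 - \left(-42\right) \left(-3\right) = 22171 - 126 = 22045$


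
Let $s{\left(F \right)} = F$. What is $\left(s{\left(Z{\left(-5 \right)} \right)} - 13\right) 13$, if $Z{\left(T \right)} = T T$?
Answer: $156$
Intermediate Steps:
$Z{\left(T \right)} = T^{2}$
$\left(s{\left(Z{\left(-5 \right)} \right)} - 13\right) 13 = \left(\left(-5\right)^{2} - 13\right) 13 = \left(25 - 13\right) 13 = 12 \cdot 13 = 156$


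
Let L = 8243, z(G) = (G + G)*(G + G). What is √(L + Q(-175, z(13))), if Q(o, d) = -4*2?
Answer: 3*√915 ≈ 90.747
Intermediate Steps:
z(G) = 4*G² (z(G) = (2*G)*(2*G) = 4*G²)
Q(o, d) = -8
√(L + Q(-175, z(13))) = √(8243 - 8) = √8235 = 3*√915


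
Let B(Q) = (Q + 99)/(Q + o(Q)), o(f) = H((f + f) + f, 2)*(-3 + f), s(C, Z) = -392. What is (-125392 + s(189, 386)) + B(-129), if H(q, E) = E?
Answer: -16477694/131 ≈ -1.2578e+5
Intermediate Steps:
o(f) = -6 + 2*f (o(f) = 2*(-3 + f) = -6 + 2*f)
B(Q) = (99 + Q)/(-6 + 3*Q) (B(Q) = (Q + 99)/(Q + (-6 + 2*Q)) = (99 + Q)/(-6 + 3*Q))
(-125392 + s(189, 386)) + B(-129) = (-125392 - 392) + (99 - 129)/(3*(-2 - 129)) = -125784 + (⅓)*(-30)/(-131) = -125784 + (⅓)*(-1/131)*(-30) = -125784 + 10/131 = -16477694/131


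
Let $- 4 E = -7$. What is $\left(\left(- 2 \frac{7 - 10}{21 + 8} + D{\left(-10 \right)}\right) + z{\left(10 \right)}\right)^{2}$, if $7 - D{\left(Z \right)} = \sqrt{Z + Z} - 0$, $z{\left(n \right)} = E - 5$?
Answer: $\frac{\left(-459 + 232 i \sqrt{5}\right)^{2}}{13456} \approx -4.343 - 35.392 i$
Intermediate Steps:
$E = \frac{7}{4}$ ($E = \left(- \frac{1}{4}\right) \left(-7\right) = \frac{7}{4} \approx 1.75$)
$z{\left(n \right)} = - \frac{13}{4}$ ($z{\left(n \right)} = \frac{7}{4} - 5 = - \frac{13}{4}$)
$D{\left(Z \right)} = 7 - \sqrt{2} \sqrt{Z}$ ($D{\left(Z \right)} = 7 - \left(\sqrt{Z + Z} - 0\right) = 7 - \left(\sqrt{2 Z} + 0\right) = 7 - \left(\sqrt{2} \sqrt{Z} + 0\right) = 7 - \sqrt{2} \sqrt{Z}$)
$\left(\left(- 2 \frac{7 - 10}{21 + 8} + D{\left(-10 \right)}\right) + z{\left(10 \right)}\right)^{2} = \left(\left(- 2 \frac{7 - 10}{21 + 8} + \left(7 - \sqrt{2} \sqrt{-10}\right)\right) - \frac{13}{4}\right)^{2} = \left(\left(- 2 \left(- \frac{3}{29}\right) + \left(7 - \sqrt{2} i \sqrt{10}\right)\right) - \frac{13}{4}\right)^{2} = \left(\left(- 2 \left(\left(-3\right) \frac{1}{29}\right) + \left(7 - 2 i \sqrt{5}\right)\right) - \frac{13}{4}\right)^{2} = \left(\left(\left(-2\right) \left(- \frac{3}{29}\right) + \left(7 - 2 i \sqrt{5}\right)\right) - \frac{13}{4}\right)^{2} = \left(\left(\frac{6}{29} + \left(7 - 2 i \sqrt{5}\right)\right) - \frac{13}{4}\right)^{2} = \left(\left(\frac{209}{29} - 2 i \sqrt{5}\right) - \frac{13}{4}\right)^{2} = \left(\frac{459}{116} - 2 i \sqrt{5}\right)^{2}$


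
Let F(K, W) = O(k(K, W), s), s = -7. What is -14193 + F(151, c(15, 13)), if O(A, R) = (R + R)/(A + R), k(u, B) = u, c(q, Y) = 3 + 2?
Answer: -1021903/72 ≈ -14193.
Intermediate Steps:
c(q, Y) = 5
O(A, R) = 2*R/(A + R) (O(A, R) = (2*R)/(A + R) = 2*R/(A + R))
F(K, W) = -14/(-7 + K) (F(K, W) = 2*(-7)/(K - 7) = 2*(-7)/(-7 + K) = -14/(-7 + K))
-14193 + F(151, c(15, 13)) = -14193 - 14/(-7 + 151) = -14193 - 14/144 = -14193 - 14*1/144 = -14193 - 7/72 = -1021903/72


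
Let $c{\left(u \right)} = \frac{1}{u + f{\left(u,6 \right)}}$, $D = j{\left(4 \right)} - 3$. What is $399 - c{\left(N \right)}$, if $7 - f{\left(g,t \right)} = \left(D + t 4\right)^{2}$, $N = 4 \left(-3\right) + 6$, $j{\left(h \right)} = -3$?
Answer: $\frac{128878}{323} \approx 399.0$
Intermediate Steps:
$D = -6$ ($D = -3 - 3 = -6$)
$N = -6$ ($N = -12 + 6 = -6$)
$f{\left(g,t \right)} = 7 - \left(-6 + 4 t\right)^{2}$ ($f{\left(g,t \right)} = 7 - \left(-6 + t 4\right)^{2} = 7 - \left(-6 + 4 t\right)^{2}$)
$c{\left(u \right)} = \frac{1}{-317 + u}$ ($c{\left(u \right)} = \frac{1}{u + \left(7 - 4 \left(-3 + 2 \cdot 6\right)^{2}\right)} = \frac{1}{u + \left(7 - 4 \left(-3 + 12\right)^{2}\right)} = \frac{1}{u + \left(7 - 4 \cdot 9^{2}\right)} = \frac{1}{u + \left(7 - 324\right)} = \frac{1}{u - 317} = \frac{1}{-317 + u}$)
$399 - c{\left(N \right)} = 399 - \frac{1}{-317 - 6} = 399 - \frac{1}{-323} = 399 - - \frac{1}{323} = 399 + \frac{1}{323} = \frac{128878}{323}$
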